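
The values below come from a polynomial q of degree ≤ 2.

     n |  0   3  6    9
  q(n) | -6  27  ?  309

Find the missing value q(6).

132

On equispaced nodes a degree-2 polynomial has vanishing third forward difference, so
  - q(0) + 3·q(3) - 3·q(6) + q(9) = 0.
Substituting the known values and solving for q(6):
  -3·q(6) = -396
  q(6) = 132.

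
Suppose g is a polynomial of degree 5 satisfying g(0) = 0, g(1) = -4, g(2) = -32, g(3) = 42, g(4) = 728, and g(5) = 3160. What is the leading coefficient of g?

2

Write g(t) = at^5 + bt^4 + ct^3 + dt^2 + et + k. Substituting each data point gives a linear system:
  k = 0
  a + b + c + d + e + k = -4
  32a + 16b + 8c + 4d + 2e + k = -32
  243a + 81b + 27c + 9d + 3e + k = 42
  1024a + 256b + 64c + 16d + 4e + k = 728
  3125a + 625b + 125c + 25d + 5e + k = 3160
Solving the system yields a = 2, b = -4, c = -5, d = 1, e = 2, k = 0.
So g(t) = 2t^5 - 4t^4 - 5t^3 + t^2 + 2t.
The leading coefficient is 2.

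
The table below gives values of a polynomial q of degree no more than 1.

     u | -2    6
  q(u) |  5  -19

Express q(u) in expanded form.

q(u) = -3u - 1

Write q(u) = au + b. Substituting each data point gives a linear system:
  -2a + b = 5
  6a + b = -19
Solving the system yields a = -3, b = -1.
So q(u) = -3u - 1.
Check: q(6) = -19. ✓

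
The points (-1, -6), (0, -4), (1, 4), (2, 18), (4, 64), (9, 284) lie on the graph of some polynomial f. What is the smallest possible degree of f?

2

Divided differences on the nodes -1, 0, 1, 2, 4, 9:
  order 0: -6  -4  4  18  64  284
  order 1: 2  8  14  23  44
  order 2: 3  3  3  3
  order 3: 0  0  0
  order 4: 0  0
  order 5: 0
The order-2 divided differences are all 3 (nonzero) and every higher order vanishes, so the data lies on a polynomial of degree exactly 2.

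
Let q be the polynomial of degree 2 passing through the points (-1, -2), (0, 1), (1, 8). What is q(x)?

q(x) = 2x^2 + 5x + 1

Write q(x) = ax^2 + bx + c. Substituting each data point gives a linear system:
  a - b + c = -2
  c = 1
  a + b + c = 8
Solving the system yields a = 2, b = 5, c = 1.
So q(x) = 2x² + 5x + 1.
Check: q(1) = 8. ✓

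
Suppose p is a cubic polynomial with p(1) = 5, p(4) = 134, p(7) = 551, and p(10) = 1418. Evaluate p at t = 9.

1069

Forward differences of the values at t = 1, 4, 7, 10:
  p  : 5  134  551  1418
  Δ  : 129  417  867
  Δ^2: 288  450
  Δ^3: 162
The third differences are constant, confirming degree 3.
Interpolating (Newton forward form) and evaluating at t = 9 gives p(9) = 1069.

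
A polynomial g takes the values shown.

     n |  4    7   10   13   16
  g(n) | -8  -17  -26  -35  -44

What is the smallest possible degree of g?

Forward differences of the values at n = 4, 7, 10, 13, 16:
  g  : -8  -17  -26  -35  -44
  Δ  : -9  -9  -9  -9
  Δ^2: 0  0  0
  Δ^3: 0  0
  Δ^4: 0
The first differences are constant (-9) and nonzero, while all higher differences vanish, so the minimal degree is 1.

1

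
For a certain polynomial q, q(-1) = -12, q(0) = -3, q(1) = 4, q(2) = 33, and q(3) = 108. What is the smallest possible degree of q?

Forward differences of the values at u = -1, 0, 1, 2, 3:
  q  : -12  -3  4  33  108
  Δ  : 9  7  29  75
  Δ^2: -2  22  46
  Δ^3: 24  24
  Δ^4: 0
The third differences are constant (24) and nonzero, while all higher differences vanish, so the minimal degree is 3.

3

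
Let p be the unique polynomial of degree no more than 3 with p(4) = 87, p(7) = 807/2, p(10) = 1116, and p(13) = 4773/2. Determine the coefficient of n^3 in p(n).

Write p(n) = an^3 + bn^2 + cn + d. Substituting each data point gives a linear system:
  64a + 16b + 4c + d = 87
  343a + 49b + 7c + d = 807/2
  1000a + 100b + 10c + d = 1116
  2197a + 169b + 13c + d = 4773/2
Solving the system yields a = 1, b = 1, c = 3/2, d = 1.
So p(n) = n^3 + n^2 + (3/2)n + 1.
The leading coefficient is 1.

1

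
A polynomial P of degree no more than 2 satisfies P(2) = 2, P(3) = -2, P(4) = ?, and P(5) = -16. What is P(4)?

-8

The 3 known points determine the degree-2 polynomial uniquely.
Write P(x) = ax^2 + bx + c. Substituting each data point gives a linear system:
  4a + 2b + c = 2
  9a + 3b + c = -2
  25a + 5b + c = -16
Solving the system yields a = -1, b = 1, c = 4.
So P(x) = -x^2 + x + 4.
Then P(4) = -8.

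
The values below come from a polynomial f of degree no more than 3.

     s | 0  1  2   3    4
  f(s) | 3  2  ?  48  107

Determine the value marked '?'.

The 4 known points determine the degree-3 polynomial uniquely.
Write f(s) = as^3 + bs^2 + cs + d. Substituting each data point gives a linear system:
  d = 3
  a + b + c + d = 2
  27a + 9b + 3c + d = 48
  64a + 16b + 4c + d = 107
Solving the system yields a = 1, b = 4, c = -6, d = 3.
So f(s) = s^3 + 4s^2 - 6s + 3.
Then f(2) = 15.

15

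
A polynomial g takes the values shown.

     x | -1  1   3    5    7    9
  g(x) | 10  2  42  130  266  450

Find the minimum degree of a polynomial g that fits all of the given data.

2

Forward differences of the values at x = -1, 1, 3, 5, 7, 9:
  g  : 10  2  42  130  266  450
  Δ  : -8  40  88  136  184
  Δ^2: 48  48  48  48
  Δ^3: 0  0  0
  Δ^4: 0  0
  Δ^5: 0
The second differences are constant (48) and nonzero, while all higher differences vanish, so the minimal degree is 2.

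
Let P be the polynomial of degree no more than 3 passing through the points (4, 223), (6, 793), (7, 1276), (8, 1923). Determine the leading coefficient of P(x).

Write P(x) = ax^3 + bx^2 + cx + d. Substituting each data point gives a linear system:
  64a + 16b + 4c + d = 223
  216a + 36b + 6c + d = 793
  343a + 49b + 7c + d = 1276
  512a + 64b + 8c + d = 1923
Solving the system yields a = 4, b = -2, c = 1, d = -5.
So P(x) = 4x^3 - 2x^2 + x - 5.
The leading coefficient is 4.

4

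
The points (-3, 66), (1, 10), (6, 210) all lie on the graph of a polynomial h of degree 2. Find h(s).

Write h(s) = as^2 + bs + c. Substituting each data point gives a linear system:
  9a - 3b + c = 66
  a + b + c = 10
  36a + 6b + c = 210
Solving the system yields a = 6, b = -2, c = 6.
So h(s) = 6s² - 2s + 6.
Check: h(-3) = 66. ✓

h(s) = 6s^2 - 2s + 6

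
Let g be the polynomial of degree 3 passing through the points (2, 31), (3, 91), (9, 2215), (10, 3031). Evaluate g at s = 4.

Using the Lagrange interpolation formula with nodes 2, 3, 9, 10:
  L_0(s) = (s - 3)(s - 9)(s - 10) / -56
  L_1(s) = (s - 2)(s - 9)(s - 10) / 42
  L_2(s) = (s - 2)(s - 3)(s - 10) / -42
  L_3(s) = (s - 2)(s - 3)(s - 9) / 56
Then g(s) = 31·L_0(s) + 91·L_1(s) + 2215·L_2(s) + 3031·L_3(s).
Expanding and collecting terms gives g(s) = 3s^3 + 3s + 1.
Evaluating at s = 4: g(4) = 205.

205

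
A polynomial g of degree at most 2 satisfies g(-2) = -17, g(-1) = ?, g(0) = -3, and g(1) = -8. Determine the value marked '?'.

-6

The 3 known points determine the degree-2 polynomial uniquely.
Write g(s) = as^2 + bs + c. Substituting each data point gives a linear system:
  4a - 2b + c = -17
  c = -3
  a + b + c = -8
Solving the system yields a = -4, b = -1, c = -3.
So g(s) = -4s^2 - s - 3.
Then g(-1) = -6.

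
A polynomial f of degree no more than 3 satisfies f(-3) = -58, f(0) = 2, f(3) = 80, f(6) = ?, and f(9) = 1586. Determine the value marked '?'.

500

The 4 known points determine the degree-3 polynomial uniquely.
Write f(n) = an^3 + bn^2 + cn + d. Substituting each data point gives a linear system:
  -27a + 9b - 3c + d = -58
  d = 2
  27a + 9b + 3c + d = 80
  729a + 81b + 9c + d = 1586
Solving the system yields a = 2, b = 1, c = 5, d = 2.
So f(n) = 2n³ + n² + 5n + 2.
Then f(6) = 500.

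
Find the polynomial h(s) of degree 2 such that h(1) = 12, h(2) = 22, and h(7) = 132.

Using the Lagrange interpolation formula with nodes 1, 2, 7:
  L_0(s) = (s - 2)(s - 7) / 6
  L_1(s) = (s - 1)(s - 7) / -5
  L_2(s) = (s - 1)(s - 2) / 30
Then h(s) = 12·L_0(s) + 22·L_1(s) + 132·L_2(s).
Expanding and collecting terms gives h(s) = 2s^2 + 4s + 6.
Check: h(1) = 12. ✓

h(s) = 2s^2 + 4s + 6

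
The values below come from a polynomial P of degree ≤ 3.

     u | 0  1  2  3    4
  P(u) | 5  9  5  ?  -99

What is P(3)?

The 4 known points determine the degree-3 polynomial uniquely.
Write P(u) = au^3 + bu^2 + cu + d. Substituting each data point gives a linear system:
  d = 5
  a + b + c + d = 9
  8a + 4b + 2c + d = 5
  64a + 16b + 4c + d = -99
Solving the system yields a = -3, b = 5, c = 2, d = 5.
So P(u) = -3u^3 + 5u^2 + 2u + 5.
Then P(3) = -25.

-25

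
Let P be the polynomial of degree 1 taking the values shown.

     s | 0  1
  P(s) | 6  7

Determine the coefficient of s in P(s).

Write P(s) = as + b. Substituting each data point gives a linear system:
  b = 6
  a + b = 7
Solving the system yields a = 1, b = 6.
So P(s) = s + 6.
The leading coefficient is 1.

1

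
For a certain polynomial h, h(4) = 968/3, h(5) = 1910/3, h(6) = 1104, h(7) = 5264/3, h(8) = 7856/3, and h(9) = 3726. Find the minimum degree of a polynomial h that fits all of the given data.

Forward differences of the values at x = 4, 5, 6, 7, 8, 9:
  h  : 968/3  1910/3  1104  5264/3  7856/3  3726
  Δ  : 314  1402/3  1952/3  864  3322/3
  Δ^2: 460/3  550/3  640/3  730/3
  Δ^3: 30  30  30
  Δ^4: 0  0
  Δ^5: 0
The third differences are constant (30) and nonzero, while all higher differences vanish, so the minimal degree is 3.

3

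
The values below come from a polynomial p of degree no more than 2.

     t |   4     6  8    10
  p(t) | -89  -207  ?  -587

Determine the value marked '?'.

-373

The 3 known points determine the degree-2 polynomial uniquely.
Write p(t) = at^2 + bt + c. Substituting each data point gives a linear system:
  16a + 4b + c = -89
  36a + 6b + c = -207
  100a + 10b + c = -587
Solving the system yields a = -6, b = 1, c = 3.
So p(t) = -6t^2 + t + 3.
Then p(8) = -373.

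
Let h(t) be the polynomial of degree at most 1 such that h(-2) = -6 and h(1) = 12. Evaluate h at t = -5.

Using the Lagrange interpolation formula with nodes -2, 1:
  L_0(t) = (t - 1) / -3
  L_1(t) = (t + 2) / 3
Then h(t) = -6·L_0(t) + 12·L_1(t).
Expanding and collecting terms gives h(t) = 6t + 6.
Evaluating at t = -5: h(-5) = -24.

-24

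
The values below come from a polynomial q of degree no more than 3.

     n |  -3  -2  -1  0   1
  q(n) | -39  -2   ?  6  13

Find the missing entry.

7

On equispaced nodes a degree-3 polynomial has vanishing fourth forward difference, so
  q(-3) - 4·q(-2) + 6·q(-1) - 4·q(0) + q(1) = 0.
Substituting the known values and solving for q(-1):
  6·q(-1) = 42
  q(-1) = 7.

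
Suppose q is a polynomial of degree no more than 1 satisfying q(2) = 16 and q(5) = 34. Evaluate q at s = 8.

52

Using the Lagrange interpolation formula with nodes 2, 5:
  L_0(s) = (s - 5) / -3
  L_1(s) = (s - 2) / 3
Then q(s) = 16·L_0(s) + 34·L_1(s).
Expanding and collecting terms gives q(s) = 6s + 4.
Evaluating at s = 8: q(8) = 52.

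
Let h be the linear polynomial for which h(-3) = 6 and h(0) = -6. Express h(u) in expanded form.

h(u) = -4u - 6

Using the Lagrange interpolation formula with nodes -3, 0:
  L_0(u) = u / -3
  L_1(u) = (u + 3) / 3
Then h(u) = 6·L_0(u) - 6·L_1(u).
Expanding and collecting terms gives h(u) = -4u - 6.
Check: h(0) = -6. ✓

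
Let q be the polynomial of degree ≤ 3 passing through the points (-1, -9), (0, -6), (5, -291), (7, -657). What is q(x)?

q(x) = -x^3 - 6x^2 - 2x - 6

Write q(x) = ax^3 + bx^2 + cx + d. Substituting each data point gives a linear system:
  -a + b - c + d = -9
  d = -6
  125a + 25b + 5c + d = -291
  343a + 49b + 7c + d = -657
Solving the system yields a = -1, b = -6, c = -2, d = -6.
So q(x) = -x³ - 6x² - 2x - 6.
Check: q(5) = -291. ✓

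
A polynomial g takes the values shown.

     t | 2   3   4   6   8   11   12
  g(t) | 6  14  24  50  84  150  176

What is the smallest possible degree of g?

2

Divided differences on the nodes 2, 3, 4, 6, 8, 11, 12:
  order 0: 6  14  24  50  84  150  176
  order 1: 8  10  13  17  22  26
  order 2: 1  1  1  1  1
  order 3: 0  0  0  0
  order 4: 0  0  0
  order 5: 0  0
  order 6: 0
The order-2 divided differences are all 1 (nonzero) and every higher order vanishes, so the data lies on a polynomial of degree exactly 2.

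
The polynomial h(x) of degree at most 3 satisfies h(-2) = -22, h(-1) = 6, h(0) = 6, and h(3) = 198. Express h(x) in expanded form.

Using the Lagrange interpolation formula with nodes -2, -1, 0, 3:
  L_0(x) = (x + 1)x(x - 3) / -10
  L_1(x) = (x + 2)x(x - 3) / 4
  L_2(x) = (x + 2)(x + 1)(x - 3) / -6
  L_3(x) = (x + 2)(x + 1)x / 60
Then h(x) = -22·L_0(x) + 6·L_1(x) + 6·L_2(x) + 198·L_3(x).
Expanding and collecting terms gives h(x) = 6x^3 + 4x^2 - 2x + 6.
Check: h(3) = 198. ✓

h(x) = 6x^3 + 4x^2 - 2x + 6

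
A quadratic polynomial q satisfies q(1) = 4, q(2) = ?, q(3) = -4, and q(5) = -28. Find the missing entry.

The 3 known points determine the degree-2 polynomial uniquely.
Write q(s) = as^2 + bs + c. Substituting each data point gives a linear system:
  a + b + c = 4
  9a + 3b + c = -4
  25a + 5b + c = -28
Solving the system yields a = -2, b = 4, c = 2.
So q(s) = -2s² + 4s + 2.
Then q(2) = 2.

2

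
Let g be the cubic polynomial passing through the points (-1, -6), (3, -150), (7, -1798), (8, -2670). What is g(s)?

g(s) = -5s^3 - 2s^2 + 3s - 6

Using the Lagrange interpolation formula with nodes -1, 3, 7, 8:
  L_0(s) = (s - 3)(s - 7)(s - 8) / -288
  L_1(s) = (s + 1)(s - 7)(s - 8) / 80
  L_2(s) = (s + 1)(s - 3)(s - 8) / -32
  L_3(s) = (s + 1)(s - 3)(s - 7) / 45
Then g(s) = -6·L_0(s) - 150·L_1(s) - 1798·L_2(s) - 2670·L_3(s).
Expanding and collecting terms gives g(s) = -5s^3 - 2s^2 + 3s - 6.
Check: g(3) = -150. ✓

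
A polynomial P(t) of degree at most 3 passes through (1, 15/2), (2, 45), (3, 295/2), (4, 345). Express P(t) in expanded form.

Write P(t) = at^3 + bt^2 + ct + d. Substituting each data point gives a linear system:
  a + b + c + d = 15/2
  8a + 4b + 2c + d = 45
  27a + 9b + 3c + d = 295/2
  64a + 16b + 4c + d = 345
Solving the system yields a = 5, b = 5/2, c = -5, d = 5.
So P(t) = 5t^3 + (5/2)t^2 - 5t + 5.
Check: P(1) = 15/2. ✓

P(t) = 5t^3 + (5/2)t^2 - 5t + 5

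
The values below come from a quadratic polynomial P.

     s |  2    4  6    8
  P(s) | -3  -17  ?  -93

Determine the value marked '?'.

-47

The 3 known points determine the degree-2 polynomial uniquely.
Write P(s) = as^2 + bs + c. Substituting each data point gives a linear system:
  4a + 2b + c = -3
  16a + 4b + c = -17
  64a + 8b + c = -93
Solving the system yields a = -2, b = 5, c = -5.
So P(s) = -2s^2 + 5s - 5.
Then P(6) = -47.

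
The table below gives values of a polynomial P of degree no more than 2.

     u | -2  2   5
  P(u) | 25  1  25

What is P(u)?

Write P(u) = au^2 + bu + c. Substituting each data point gives a linear system:
  4a - 2b + c = 25
  4a + 2b + c = 1
  25a + 5b + c = 25
Solving the system yields a = 2, b = -6, c = 5.
So P(u) = 2u^2 - 6u + 5.
Check: P(-2) = 25. ✓

P(u) = 2u^2 - 6u + 5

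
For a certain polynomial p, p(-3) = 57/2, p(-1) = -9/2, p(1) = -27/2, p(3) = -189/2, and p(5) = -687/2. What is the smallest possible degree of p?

3

Forward differences of the values at u = -3, -1, 1, 3, 5:
  p  : 57/2  -9/2  -27/2  -189/2  -687/2
  Δ  : -33  -9  -81  -249
  Δ^2: 24  -72  -168
  Δ^3: -96  -96
  Δ^4: 0
The third differences are constant (-96) and nonzero, while all higher differences vanish, so the minimal degree is 3.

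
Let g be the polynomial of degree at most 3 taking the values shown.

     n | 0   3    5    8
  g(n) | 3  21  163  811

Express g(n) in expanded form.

g(n) = 2n^3 - 3n^2 - 3n + 3

Write g(n) = an^3 + bn^2 + cn + d. Substituting each data point gives a linear system:
  d = 3
  27a + 9b + 3c + d = 21
  125a + 25b + 5c + d = 163
  512a + 64b + 8c + d = 811
Solving the system yields a = 2, b = -3, c = -3, d = 3.
So g(n) = 2n^3 - 3n^2 - 3n + 3.
Check: g(3) = 21. ✓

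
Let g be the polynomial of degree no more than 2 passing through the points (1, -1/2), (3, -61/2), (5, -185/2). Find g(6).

-271/2

Write g(s) = as^2 + bs + c. Substituting each data point gives a linear system:
  a + b + c = -1/2
  9a + 3b + c = -61/2
  25a + 5b + c = -185/2
Solving the system yields a = -4, b = 1, c = 5/2.
So g(s) = -4s² + s + 5/2.
Then g(6) = -271/2.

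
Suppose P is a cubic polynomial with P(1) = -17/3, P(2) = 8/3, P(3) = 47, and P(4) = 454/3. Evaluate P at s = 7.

Forward differences of the values at s = 1, 2, 3, 4:
  P  : -17/3  8/3  47  454/3
  Δ  : 25/3  133/3  313/3
  Δ^2: 36  60
  Δ^3: 24
The third differences are constant, confirming degree 3.
Interpolating (Newton forward form) and evaluating at s = 7 gives P(7) = 3193/3.

3193/3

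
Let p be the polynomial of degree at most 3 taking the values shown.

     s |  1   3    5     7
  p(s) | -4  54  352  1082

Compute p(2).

7

Forward differences of the values at s = 1, 3, 5, 7:
  p  : -4  54  352  1082
  Δ  : 58  298  730
  Δ^2: 240  432
  Δ^3: 192
The third differences are constant, confirming degree 3.
Interpolating (Newton forward form) and evaluating at s = 2 gives p(2) = 7.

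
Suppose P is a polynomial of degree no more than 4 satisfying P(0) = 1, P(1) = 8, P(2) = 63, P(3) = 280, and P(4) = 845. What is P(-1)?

0

Using the Lagrange interpolation formula with nodes 0, 1, 2, 3, 4:
  L_0(n) = (n - 1)(n - 2)(n - 3)(n - 4) / 24
  L_1(n) = n(n - 2)(n - 3)(n - 4) / -6
  L_2(n) = n(n - 1)(n - 3)(n - 4) / 4
  L_3(n) = n(n - 1)(n - 2)(n - 4) / -6
  L_4(n) = n(n - 1)(n - 2)(n - 3) / 24
Then P(n) = 1·L_0(n) + 8·L_1(n) + 63·L_2(n) + 280·L_3(n) + 845·L_4(n).
Expanding and collecting terms gives P(n) = 3n⁴ + n³ + 3n + 1.
Evaluating at n = -1: P(-1) = 0.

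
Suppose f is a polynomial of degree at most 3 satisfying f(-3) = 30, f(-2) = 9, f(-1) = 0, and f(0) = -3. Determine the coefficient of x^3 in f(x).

-1

Write f(x) = ax^3 + bx^2 + cx + d. Substituting each data point gives a linear system:
  -27a + 9b - 3c + d = 30
  -8a + 4b - 2c + d = 9
  -a + b - c + d = 0
  d = -3
Solving the system yields a = -1, b = 0, c = -2, d = -3.
So f(x) = -x^3 - 2x - 3.
The leading coefficient is -1.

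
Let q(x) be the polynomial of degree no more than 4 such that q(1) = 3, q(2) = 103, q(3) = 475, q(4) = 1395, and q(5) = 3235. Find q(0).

Write q(x) = ax^4 + bx^3 + cx^2 + dx + e. Substituting each data point gives a linear system:
  a + b + c + d + e = 3
  16a + 8b + 4c + 2d + e = 103
  81a + 27b + 9c + 3d + e = 475
  256a + 64b + 16c + 4d + e = 1395
  625a + 125b + 25c + 5d + e = 3235
Solving the system yields a = 4, b = 6, c = 0, d = -2, e = -5.
So q(x) = 4x^4 + 6x^3 - 2x - 5.
Then q(0) = -5.

-5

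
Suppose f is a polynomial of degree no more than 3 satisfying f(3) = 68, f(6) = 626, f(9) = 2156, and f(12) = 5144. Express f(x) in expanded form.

f(x) = 3x^3 - 3x - 4

Using the Lagrange interpolation formula with nodes 3, 6, 9, 12:
  L_0(x) = (x - 6)(x - 9)(x - 12) / -162
  L_1(x) = (x - 3)(x - 9)(x - 12) / 54
  L_2(x) = (x - 3)(x - 6)(x - 12) / -54
  L_3(x) = (x - 3)(x - 6)(x - 9) / 162
Then f(x) = 68·L_0(x) + 626·L_1(x) + 2156·L_2(x) + 5144·L_3(x).
Expanding and collecting terms gives f(x) = 3x^3 - 3x - 4.
Check: f(9) = 2156. ✓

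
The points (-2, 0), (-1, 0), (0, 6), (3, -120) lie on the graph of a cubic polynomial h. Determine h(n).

h(n) = -3n^3 - 6n^2 + 3n + 6

Write h(n) = an^3 + bn^2 + cn + d. Substituting each data point gives a linear system:
  -8a + 4b - 2c + d = 0
  -a + b - c + d = 0
  d = 6
  27a + 9b + 3c + d = -120
Solving the system yields a = -3, b = -6, c = 3, d = 6.
So h(n) = -3n^3 - 6n^2 + 3n + 6.
Check: h(-2) = 0. ✓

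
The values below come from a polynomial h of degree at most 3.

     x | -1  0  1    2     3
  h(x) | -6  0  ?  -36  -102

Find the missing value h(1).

The 4 known points determine the degree-3 polynomial uniquely.
Write h(x) = ax^3 + bx^2 + cx + d. Substituting each data point gives a linear system:
  -a + b - c + d = -6
  d = 0
  8a + 4b + 2c + d = -36
  27a + 9b + 3c + d = -102
Solving the system yields a = -2, b = -6, c = 2, d = 0.
So h(x) = -2x^3 - 6x^2 + 2x.
Then h(1) = -6.

-6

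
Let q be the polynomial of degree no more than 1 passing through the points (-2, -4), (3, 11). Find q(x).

q(x) = 3x + 2

Write q(x) = ax + b. Substituting each data point gives a linear system:
  -2a + b = -4
  3a + b = 11
Solving the system yields a = 3, b = 2.
So q(x) = 3x + 2.
Check: q(3) = 11. ✓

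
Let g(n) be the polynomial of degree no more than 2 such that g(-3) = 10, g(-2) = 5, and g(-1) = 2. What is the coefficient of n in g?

0

Write g(n) = an^2 + bn + c. Substituting each data point gives a linear system:
  9a - 3b + c = 10
  4a - 2b + c = 5
  a - b + c = 2
Solving the system yields a = 1, b = 0, c = 1.
So g(n) = n^2 + 1.
The coefficient of n is 0.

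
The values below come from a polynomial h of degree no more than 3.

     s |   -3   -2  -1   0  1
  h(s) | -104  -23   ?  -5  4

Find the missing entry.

-2

The 4 known points determine the degree-3 polynomial uniquely.
Write h(s) = as^3 + bs^2 + cs + d. Substituting each data point gives a linear system:
  -27a + 9b - 3c + d = -104
  -8a + 4b - 2c + d = -23
  d = -5
  a + b + c + d = 4
Solving the system yields a = 6, b = 6, c = -3, d = -5.
So h(s) = 6s³ + 6s² - 3s - 5.
Then h(-1) = -2.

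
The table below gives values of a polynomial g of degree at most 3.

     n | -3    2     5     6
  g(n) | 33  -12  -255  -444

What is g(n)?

Using the Lagrange interpolation formula with nodes -3, 2, 5, 6:
  L_0(n) = (n - 2)(n - 5)(n - 6) / -360
  L_1(n) = (n + 3)(n - 5)(n - 6) / 60
  L_2(n) = (n + 3)(n - 2)(n - 6) / -24
  L_3(n) = (n + 3)(n - 2)(n - 5) / 36
Then g(n) = 33·L_0(n) - 12·L_1(n) - 255·L_2(n) - 444·L_3(n).
Expanding and collecting terms gives g(n) = -2n³ - n² + 4n.
Check: g(5) = -255. ✓

g(n) = -2n^3 - n^2 + 4n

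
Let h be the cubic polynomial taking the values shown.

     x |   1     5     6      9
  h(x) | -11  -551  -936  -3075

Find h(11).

Write h(x) = ax^3 + bx^2 + cx + d. Substituting each data point gives a linear system:
  a + b + c + d = -11
  125a + 25b + 5c + d = -551
  216a + 36b + 6c + d = -936
  729a + 81b + 9c + d = -3075
Solving the system yields a = -4, b = -2, c = 1, d = -6.
So h(x) = -4x^3 - 2x^2 + x - 6.
Then h(11) = -5561.

-5561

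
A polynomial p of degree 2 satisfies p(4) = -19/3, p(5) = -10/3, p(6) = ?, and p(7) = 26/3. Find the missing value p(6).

5/3

The 3 known points determine the degree-2 polynomial uniquely.
Write p(t) = at^2 + bt + c. Substituting each data point gives a linear system:
  16a + 4b + c = -19/3
  25a + 5b + c = -10/3
  49a + 7b + c = 26/3
Solving the system yields a = 1, b = -6, c = 5/3.
So p(t) = t^2 - 6t + 5/3.
Then p(6) = 5/3.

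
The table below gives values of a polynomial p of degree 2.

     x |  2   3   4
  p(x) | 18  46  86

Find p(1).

Using the Lagrange interpolation formula with nodes 2, 3, 4:
  L_0(x) = (x - 3)(x - 4) / 2
  L_1(x) = (x - 2)(x - 4) / -1
  L_2(x) = (x - 2)(x - 3) / 2
Then p(x) = 18·L_0(x) + 46·L_1(x) + 86·L_2(x).
Expanding and collecting terms gives p(x) = 6x^2 - 2x - 2.
Evaluating at x = 1: p(1) = 2.

2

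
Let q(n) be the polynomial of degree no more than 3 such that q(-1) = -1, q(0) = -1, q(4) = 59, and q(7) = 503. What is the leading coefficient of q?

2

Write q(n) = an^3 + bn^2 + cn + d. Substituting each data point gives a linear system:
  -a + b - c + d = -1
  d = -1
  64a + 16b + 4c + d = 59
  343a + 49b + 7c + d = 503
Solving the system yields a = 2, b = -3, c = -5, d = -1.
So q(n) = 2n^3 - 3n^2 - 5n - 1.
The leading coefficient is 2.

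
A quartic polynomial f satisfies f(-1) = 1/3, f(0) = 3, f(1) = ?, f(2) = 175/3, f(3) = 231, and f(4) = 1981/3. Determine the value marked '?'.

The 5 known points determine the degree-4 polynomial uniquely.
Write f(s) = as^4 + bs^3 + cs^2 + ds + e. Substituting each data point gives a linear system:
  a - b + c - d + e = 1/3
  e = 3
  16a + 8b + 4c + 2d + e = 175/3
  81a + 27b + 9c + 3d + e = 231
  256a + 64b + 16c + 4d + e = 1981/3
Solving the system yields a = 2, b = 2, c = 1/3, d = 3, e = 3.
So f(s) = 2s⁴ + 2s³ + (1/3)s² + 3s + 3.
Then f(1) = 31/3.

31/3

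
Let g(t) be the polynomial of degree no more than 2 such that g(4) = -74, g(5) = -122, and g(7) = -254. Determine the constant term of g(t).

-2

Write g(t) = at^2 + bt + c. Substituting each data point gives a linear system:
  16a + 4b + c = -74
  25a + 5b + c = -122
  49a + 7b + c = -254
Solving the system yields a = -6, b = 6, c = -2.
So g(t) = -6t² + 6t - 2.
The constant term is -2.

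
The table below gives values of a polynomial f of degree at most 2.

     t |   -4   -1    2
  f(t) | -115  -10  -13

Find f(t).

f(t) = -6t^2 + 5t + 1

Write f(t) = at^2 + bt + c. Substituting each data point gives a linear system:
  16a - 4b + c = -115
  a - b + c = -10
  4a + 2b + c = -13
Solving the system yields a = -6, b = 5, c = 1.
So f(t) = -6t² + 5t + 1.
Check: f(2) = -13. ✓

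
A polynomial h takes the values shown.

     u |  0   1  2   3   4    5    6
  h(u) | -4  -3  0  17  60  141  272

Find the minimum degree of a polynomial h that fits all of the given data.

3

Forward differences of the values at u = 0, 1, 2, 3, 4, 5, 6:
  h  : -4  -3  0  17  60  141  272
  Δ  : 1  3  17  43  81  131
  Δ^2: 2  14  26  38  50
  Δ^3: 12  12  12  12
  Δ^4: 0  0  0
  Δ^5: 0  0
  Δ^6: 0
The third differences are constant (12) and nonzero, while all higher differences vanish, so the minimal degree is 3.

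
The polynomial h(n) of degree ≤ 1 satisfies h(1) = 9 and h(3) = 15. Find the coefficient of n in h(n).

Write h(n) = an + b. Substituting each data point gives a linear system:
  a + b = 9
  3a + b = 15
Solving the system yields a = 3, b = 6.
So h(n) = 3n + 6.
The leading coefficient is 3.

3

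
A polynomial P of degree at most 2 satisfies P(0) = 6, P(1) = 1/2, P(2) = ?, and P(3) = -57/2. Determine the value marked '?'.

On equispaced nodes a degree-2 polynomial has vanishing third forward difference, so
  - P(0) + 3·P(1) - 3·P(2) + P(3) = 0.
Substituting the known values and solving for P(2):
  -3·P(2) = 33
  P(2) = -11.

-11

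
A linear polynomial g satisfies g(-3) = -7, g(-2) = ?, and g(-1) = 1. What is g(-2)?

-3

On equispaced nodes a degree-1 polynomial has vanishing second forward difference, so
  g(-3) - 2·g(-2) + g(-1) = 0.
Substituting the known values and solving for g(-2):
  -2·g(-2) = 6
  g(-2) = -3.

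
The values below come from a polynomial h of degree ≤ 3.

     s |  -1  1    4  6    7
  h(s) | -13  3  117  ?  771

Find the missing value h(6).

463

The 4 known points determine the degree-3 polynomial uniquely.
Write h(s) = as^3 + bs^2 + cs + d. Substituting each data point gives a linear system:
  -a + b - c + d = -13
  a + b + c + d = 3
  64a + 16b + 4c + d = 117
  343a + 49b + 7c + d = 771
Solving the system yields a = 3, b = -6, c = 5, d = 1.
So h(s) = 3s^3 - 6s^2 + 5s + 1.
Then h(6) = 463.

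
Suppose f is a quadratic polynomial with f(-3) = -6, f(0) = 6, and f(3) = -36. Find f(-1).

8

Write f(x) = ax^2 + bx + c. Substituting each data point gives a linear system:
  9a - 3b + c = -6
  c = 6
  9a + 3b + c = -36
Solving the system yields a = -3, b = -5, c = 6.
So f(x) = -3x^2 - 5x + 6.
Then f(-1) = 8.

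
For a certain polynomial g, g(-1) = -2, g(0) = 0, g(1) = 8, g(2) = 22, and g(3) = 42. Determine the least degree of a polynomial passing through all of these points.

Forward differences of the values at u = -1, 0, 1, 2, 3:
  g  : -2  0  8  22  42
  Δ  : 2  8  14  20
  Δ^2: 6  6  6
  Δ^3: 0  0
  Δ^4: 0
The second differences are constant (6) and nonzero, while all higher differences vanish, so the minimal degree is 2.

2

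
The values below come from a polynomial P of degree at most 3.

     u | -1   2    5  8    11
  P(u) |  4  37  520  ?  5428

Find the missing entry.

2101

The 4 known points determine the degree-3 polynomial uniquely.
Write P(u) = au^3 + bu^2 + cu + d. Substituting each data point gives a linear system:
  -a + b - c + d = 4
  8a + 4b + 2c + d = 37
  125a + 25b + 5c + d = 520
  1331a + 121b + 11c + d = 5428
Solving the system yields a = 4, b = 1, c = -2, d = 5.
So P(u) = 4u³ + u² - 2u + 5.
Then P(8) = 2101.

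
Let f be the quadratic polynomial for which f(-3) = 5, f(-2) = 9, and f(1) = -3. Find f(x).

f(x) = -2x^2 - 6x + 5

Write f(x) = ax^2 + bx + c. Substituting each data point gives a linear system:
  9a - 3b + c = 5
  4a - 2b + c = 9
  a + b + c = -3
Solving the system yields a = -2, b = -6, c = 5.
So f(x) = -2x² - 6x + 5.
Check: f(-3) = 5. ✓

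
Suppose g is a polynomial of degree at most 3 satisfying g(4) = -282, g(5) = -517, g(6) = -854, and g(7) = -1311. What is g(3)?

Using the Lagrange interpolation formula with nodes 4, 5, 6, 7:
  L_0(x) = (x - 5)(x - 6)(x - 7) / -6
  L_1(x) = (x - 4)(x - 6)(x - 7) / 2
  L_2(x) = (x - 4)(x - 5)(x - 7) / -2
  L_3(x) = (x - 4)(x - 5)(x - 6) / 6
Then g(x) = -282·L_0(x) - 517·L_1(x) - 854·L_2(x) - 1311·L_3(x).
Expanding and collecting terms gives g(x) = -3x^3 - 6x^2 + 2x - 2.
Evaluating at x = 3: g(3) = -131.

-131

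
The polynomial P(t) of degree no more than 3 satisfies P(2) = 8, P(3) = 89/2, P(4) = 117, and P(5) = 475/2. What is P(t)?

P(t) = 2t^3 - (3/2)t - 5

Write P(t) = at^3 + bt^2 + ct + d. Substituting each data point gives a linear system:
  8a + 4b + 2c + d = 8
  27a + 9b + 3c + d = 89/2
  64a + 16b + 4c + d = 117
  125a + 25b + 5c + d = 475/2
Solving the system yields a = 2, b = 0, c = -3/2, d = -5.
So P(t) = 2t^3 - (3/2)t - 5.
Check: P(3) = 89/2. ✓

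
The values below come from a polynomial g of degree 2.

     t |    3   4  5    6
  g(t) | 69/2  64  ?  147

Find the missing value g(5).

On equispaced nodes a degree-2 polynomial has vanishing third forward difference, so
  - g(3) + 3·g(4) - 3·g(5) + g(6) = 0.
Substituting the known values and solving for g(5):
  -3·g(5) = -609/2
  g(5) = 203/2.

203/2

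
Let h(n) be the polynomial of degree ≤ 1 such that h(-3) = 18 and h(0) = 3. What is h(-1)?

Using the Lagrange interpolation formula with nodes -3, 0:
  L_0(n) = n / -3
  L_1(n) = (n + 3) / 3
Then h(n) = 18·L_0(n) + 3·L_1(n).
Expanding and collecting terms gives h(n) = -5n + 3.
Evaluating at n = -1: h(-1) = 8.

8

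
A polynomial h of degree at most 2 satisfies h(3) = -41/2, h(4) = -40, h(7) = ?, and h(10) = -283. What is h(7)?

-269/2

The 3 known points determine the degree-2 polynomial uniquely.
Write h(t) = at^2 + bt + c. Substituting each data point gives a linear system:
  9a + 3b + c = -41/2
  16a + 4b + c = -40
  100a + 10b + c = -283
Solving the system yields a = -3, b = 3/2, c = 2.
So h(t) = -3t^2 + (3/2)t + 2.
Then h(7) = -269/2.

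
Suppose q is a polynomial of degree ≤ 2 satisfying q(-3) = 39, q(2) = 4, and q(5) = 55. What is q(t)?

Using the Lagrange interpolation formula with nodes -3, 2, 5:
  L_0(t) = (t - 2)(t - 5) / 40
  L_1(t) = (t + 3)(t - 5) / -15
  L_2(t) = (t + 3)(t - 2) / 24
Then q(t) = 39·L_0(t) + 4·L_1(t) + 55·L_2(t).
Expanding and collecting terms gives q(t) = 3t^2 - 4t.
Check: q(5) = 55. ✓

q(t) = 3t^2 - 4t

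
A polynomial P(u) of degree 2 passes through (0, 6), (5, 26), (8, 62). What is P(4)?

18

Write P(u) = au^2 + bu + c. Substituting each data point gives a linear system:
  c = 6
  25a + 5b + c = 26
  64a + 8b + c = 62
Solving the system yields a = 1, b = -1, c = 6.
So P(u) = u^2 - u + 6.
Then P(4) = 18.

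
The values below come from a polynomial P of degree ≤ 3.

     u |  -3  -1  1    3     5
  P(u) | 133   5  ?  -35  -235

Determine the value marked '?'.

-3

On equispaced nodes a degree-3 polynomial has vanishing fourth forward difference, so
  P(-3) - 4·P(-1) + 6·P(1) - 4·P(3) + P(5) = 0.
Substituting the known values and solving for P(1):
  6·P(1) = -18
  P(1) = -3.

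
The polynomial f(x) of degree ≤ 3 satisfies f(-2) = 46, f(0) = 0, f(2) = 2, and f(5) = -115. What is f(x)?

Write f(x) = ax^3 + bx^2 + cx + d. Substituting each data point gives a linear system:
  -8a + 4b - 2c + d = 46
  d = 0
  8a + 4b + 2c + d = 2
  125a + 25b + 5c + d = -115
Solving the system yields a = -2, b = 6, c = -3, d = 0.
So f(x) = -2x³ + 6x² - 3x.
Check: f(5) = -115. ✓

f(x) = -2x^3 + 6x^2 - 3x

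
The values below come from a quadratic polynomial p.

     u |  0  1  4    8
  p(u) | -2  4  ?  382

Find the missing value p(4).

94

The 3 known points determine the degree-2 polynomial uniquely.
Write p(u) = au^2 + bu + c. Substituting each data point gives a linear system:
  c = -2
  a + b + c = 4
  64a + 8b + c = 382
Solving the system yields a = 6, b = 0, c = -2.
So p(u) = 6u² - 2.
Then p(4) = 94.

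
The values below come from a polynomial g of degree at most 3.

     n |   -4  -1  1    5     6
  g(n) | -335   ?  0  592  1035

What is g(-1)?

-8

The 4 known points determine the degree-3 polynomial uniquely.
Write g(n) = an^3 + bn^2 + cn + d. Substituting each data point gives a linear system:
  -64a + 16b - 4c + d = -335
  a + b + c + d = 0
  125a + 25b + 5c + d = 592
  216a + 36b + 6c + d = 1035
Solving the system yields a = 5, b = -1, c = -1, d = -3.
So g(n) = 5n³ - n² - n - 3.
Then g(-1) = -8.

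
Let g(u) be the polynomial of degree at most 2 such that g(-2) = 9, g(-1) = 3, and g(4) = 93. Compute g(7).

Using the Lagrange interpolation formula with nodes -2, -1, 4:
  L_0(u) = (u + 1)(u - 4) / 6
  L_1(u) = (u + 2)(u - 4) / -5
  L_2(u) = (u + 2)(u + 1) / 30
Then g(u) = 9·L_0(u) + 3·L_1(u) + 93·L_2(u).
Expanding and collecting terms gives g(u) = 4u^2 + 6u + 5.
Evaluating at u = 7: g(7) = 243.

243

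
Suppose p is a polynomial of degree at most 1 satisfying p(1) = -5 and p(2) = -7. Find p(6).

Write p(t) = at + b. Substituting each data point gives a linear system:
  a + b = -5
  2a + b = -7
Solving the system yields a = -2, b = -3.
So p(t) = -2t - 3.
Then p(6) = -15.

-15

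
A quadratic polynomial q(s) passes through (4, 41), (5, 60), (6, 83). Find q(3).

26

Write q(s) = as^2 + bs + c. Substituting each data point gives a linear system:
  16a + 4b + c = 41
  25a + 5b + c = 60
  36a + 6b + c = 83
Solving the system yields a = 2, b = 1, c = 5.
So q(s) = 2s^2 + s + 5.
Then q(3) = 26.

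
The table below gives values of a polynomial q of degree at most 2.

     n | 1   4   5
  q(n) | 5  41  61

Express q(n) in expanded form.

Write q(n) = an^2 + bn + c. Substituting each data point gives a linear system:
  a + b + c = 5
  16a + 4b + c = 41
  25a + 5b + c = 61
Solving the system yields a = 2, b = 2, c = 1.
So q(n) = 2n² + 2n + 1.
Check: q(5) = 61. ✓

q(n) = 2n^2 + 2n + 1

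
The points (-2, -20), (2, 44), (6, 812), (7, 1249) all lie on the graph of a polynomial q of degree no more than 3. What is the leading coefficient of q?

Write q(n) = an^3 + bn^2 + cn + d. Substituting each data point gives a linear system:
  -8a + 4b - 2c + d = -20
  8a + 4b + 2c + d = 44
  216a + 36b + 6c + d = 812
  343a + 49b + 7c + d = 1249
Solving the system yields a = 3, b = 4, c = 4, d = -4.
So q(n) = 3n^3 + 4n^2 + 4n - 4.
The leading coefficient is 3.

3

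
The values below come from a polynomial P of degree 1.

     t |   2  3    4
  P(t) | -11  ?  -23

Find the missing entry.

On equispaced nodes a degree-1 polynomial has vanishing second forward difference, so
  P(2) - 2·P(3) + P(4) = 0.
Substituting the known values and solving for P(3):
  -2·P(3) = 34
  P(3) = -17.

-17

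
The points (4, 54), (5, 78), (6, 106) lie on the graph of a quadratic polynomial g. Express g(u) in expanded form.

Using the Lagrange interpolation formula with nodes 4, 5, 6:
  L_0(u) = (u - 5)(u - 6) / 2
  L_1(u) = (u - 4)(u - 6) / -1
  L_2(u) = (u - 4)(u - 5) / 2
Then g(u) = 54·L_0(u) + 78·L_1(u) + 106·L_2(u).
Expanding and collecting terms gives g(u) = 2u² + 6u - 2.
Check: g(4) = 54. ✓

g(u) = 2u^2 + 6u - 2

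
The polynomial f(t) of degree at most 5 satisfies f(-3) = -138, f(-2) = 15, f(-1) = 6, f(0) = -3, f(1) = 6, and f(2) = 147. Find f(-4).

Write f(t) = at^5 + bt^4 + ct^3 + dt^2 + et + k. Substituting each data point gives a linear system:
  -243a + 81b - 27c + 9d - 3e + k = -138
  -32a + 16b - 8c + 4d - 2e + k = 15
  -a + b - c + d - e + k = 6
  k = -3
  a + b + c + d + e + k = 6
  32a + 16b + 8c + 4d + 2e + k = 147
Solving the system yields a = 2, b = 4, c = 1, d = 5, e = -3, k = -3.
So f(t) = 2t⁵ + 4t⁴ + t³ + 5t² - 3t - 3.
Then f(-4) = -999.

-999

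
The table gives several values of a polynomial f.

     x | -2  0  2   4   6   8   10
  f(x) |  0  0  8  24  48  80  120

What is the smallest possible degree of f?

2

Forward differences of the values at x = -2, 0, 2, 4, 6, 8, 10:
  f  : 0  0  8  24  48  80  120
  Δ  : 0  8  16  24  32  40
  Δ^2: 8  8  8  8  8
  Δ^3: 0  0  0  0
  Δ^4: 0  0  0
  Δ^5: 0  0
  Δ^6: 0
The second differences are constant (8) and nonzero, while all higher differences vanish, so the minimal degree is 2.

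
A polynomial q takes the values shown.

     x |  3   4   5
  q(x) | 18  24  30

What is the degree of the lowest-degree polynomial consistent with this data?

1

Forward differences of the values at x = 3, 4, 5:
  q  : 18  24  30
  Δ  : 6  6
  Δ^2: 0
The first differences are constant (6) and nonzero, while all higher differences vanish, so the minimal degree is 1.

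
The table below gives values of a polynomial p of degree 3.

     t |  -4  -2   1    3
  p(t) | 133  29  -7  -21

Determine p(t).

Write p(t) = at^3 + bt^2 + ct + d. Substituting each data point gives a linear system:
  -64a + 16b - 4c + d = 133
  -8a + 4b - 2c + d = 29
  a + b + c + d = -7
  27a + 9b + 3c + d = -21
Solving the system yields a = -1, b = 3, c = -6, d = -3.
So p(t) = -t³ + 3t² - 6t - 3.
Check: p(-2) = 29. ✓

p(t) = -t^3 + 3t^2 - 6t - 3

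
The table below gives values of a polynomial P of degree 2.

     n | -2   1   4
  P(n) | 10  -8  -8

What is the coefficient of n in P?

Write P(n) = an^2 + bn + c. Substituting each data point gives a linear system:
  4a - 2b + c = 10
  a + b + c = -8
  16a + 4b + c = -8
Solving the system yields a = 1, b = -5, c = -4.
So P(n) = n^2 - 5n - 4.
The coefficient of n is -5.

-5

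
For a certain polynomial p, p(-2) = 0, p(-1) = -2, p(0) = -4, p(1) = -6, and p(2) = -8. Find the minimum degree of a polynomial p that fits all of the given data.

Forward differences of the values at n = -2, -1, 0, 1, 2:
  p  : 0  -2  -4  -6  -8
  Δ  : -2  -2  -2  -2
  Δ^2: 0  0  0
  Δ^3: 0  0
  Δ^4: 0
The first differences are constant (-2) and nonzero, while all higher differences vanish, so the minimal degree is 1.

1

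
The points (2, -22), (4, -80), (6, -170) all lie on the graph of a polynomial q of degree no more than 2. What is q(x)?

Write q(x) = ax^2 + bx + c. Substituting each data point gives a linear system:
  4a + 2b + c = -22
  16a + 4b + c = -80
  36a + 6b + c = -170
Solving the system yields a = -4, b = -5, c = 4.
So q(x) = -4x^2 - 5x + 4.
Check: q(6) = -170. ✓

q(x) = -4x^2 - 5x + 4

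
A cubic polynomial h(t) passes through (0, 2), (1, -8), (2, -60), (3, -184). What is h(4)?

-410

Forward differences of the values at t = 0, 1, 2, 3:
  h  : 2  -8  -60  -184
  Δ  : -10  -52  -124
  Δ^2: -42  -72
  Δ^3: -30
The third differences are constant, confirming degree 3.
Interpolating (Newton forward form) and evaluating at t = 4 gives h(4) = -410.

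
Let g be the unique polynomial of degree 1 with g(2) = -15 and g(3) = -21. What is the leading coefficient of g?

Write g(u) = au + b. Substituting each data point gives a linear system:
  2a + b = -15
  3a + b = -21
Solving the system yields a = -6, b = -3.
So g(u) = -6u - 3.
The leading coefficient is -6.

-6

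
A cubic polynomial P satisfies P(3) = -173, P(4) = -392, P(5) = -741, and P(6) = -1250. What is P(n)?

P(n) = -5n^3 - 5n^2 + n + 4

Using the Lagrange interpolation formula with nodes 3, 4, 5, 6:
  L_0(n) = (n - 4)(n - 5)(n - 6) / -6
  L_1(n) = (n - 3)(n - 5)(n - 6) / 2
  L_2(n) = (n - 3)(n - 4)(n - 6) / -2
  L_3(n) = (n - 3)(n - 4)(n - 5) / 6
Then P(n) = -173·L_0(n) - 392·L_1(n) - 741·L_2(n) - 1250·L_3(n).
Expanding and collecting terms gives P(n) = -5n^3 - 5n^2 + n + 4.
Check: P(4) = -392. ✓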